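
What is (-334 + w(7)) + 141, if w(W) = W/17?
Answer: -3274/17 ≈ -192.59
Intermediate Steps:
w(W) = W/17 (w(W) = W*(1/17) = W/17)
(-334 + w(7)) + 141 = (-334 + (1/17)*7) + 141 = (-334 + 7/17) + 141 = -5671/17 + 141 = -3274/17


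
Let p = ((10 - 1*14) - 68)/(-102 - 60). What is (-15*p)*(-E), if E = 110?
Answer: 2200/3 ≈ 733.33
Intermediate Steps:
p = 4/9 (p = ((10 - 14) - 68)/(-162) = (-4 - 68)*(-1/162) = -72*(-1/162) = 4/9 ≈ 0.44444)
(-15*p)*(-E) = (-15*4/9)*(-1*110) = -20/3*(-110) = 2200/3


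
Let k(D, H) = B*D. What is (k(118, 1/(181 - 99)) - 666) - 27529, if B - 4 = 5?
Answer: -27133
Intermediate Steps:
B = 9 (B = 4 + 5 = 9)
k(D, H) = 9*D
(k(118, 1/(181 - 99)) - 666) - 27529 = (9*118 - 666) - 27529 = (1062 - 666) - 27529 = 396 - 27529 = -27133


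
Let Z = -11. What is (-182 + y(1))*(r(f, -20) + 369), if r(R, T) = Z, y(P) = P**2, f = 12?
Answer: -64798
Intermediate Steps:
r(R, T) = -11
(-182 + y(1))*(r(f, -20) + 369) = (-182 + 1**2)*(-11 + 369) = (-182 + 1)*358 = -181*358 = -64798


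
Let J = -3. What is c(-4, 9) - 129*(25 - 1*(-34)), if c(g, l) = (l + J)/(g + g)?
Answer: -30447/4 ≈ -7611.8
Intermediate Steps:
c(g, l) = (-3 + l)/(2*g) (c(g, l) = (l - 3)/(g + g) = (-3 + l)/((2*g)) = (-3 + l)*(1/(2*g)) = (-3 + l)/(2*g))
c(-4, 9) - 129*(25 - 1*(-34)) = (½)*(-3 + 9)/(-4) - 129*(25 - 1*(-34)) = (½)*(-¼)*6 - 129*(25 + 34) = -¾ - 129*59 = -¾ - 7611 = -30447/4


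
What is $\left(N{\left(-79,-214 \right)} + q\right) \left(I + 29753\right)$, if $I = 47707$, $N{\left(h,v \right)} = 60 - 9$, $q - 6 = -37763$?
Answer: $-2920706760$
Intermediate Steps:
$q = -37757$ ($q = 6 - 37763 = -37757$)
$N{\left(h,v \right)} = 51$ ($N{\left(h,v \right)} = 60 - 9 = 51$)
$\left(N{\left(-79,-214 \right)} + q\right) \left(I + 29753\right) = \left(51 - 37757\right) \left(47707 + 29753\right) = \left(-37706\right) 77460 = -2920706760$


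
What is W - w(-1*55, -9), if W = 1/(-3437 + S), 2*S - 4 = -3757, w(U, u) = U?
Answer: 584483/10627 ≈ 55.000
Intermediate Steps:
S = -3753/2 (S = 2 + (½)*(-3757) = 2 - 3757/2 = -3753/2 ≈ -1876.5)
W = -2/10627 (W = 1/(-3437 - 3753/2) = 1/(-10627/2) = -2/10627 ≈ -0.00018820)
W - w(-1*55, -9) = -2/10627 - (-1)*55 = -2/10627 - 1*(-55) = -2/10627 + 55 = 584483/10627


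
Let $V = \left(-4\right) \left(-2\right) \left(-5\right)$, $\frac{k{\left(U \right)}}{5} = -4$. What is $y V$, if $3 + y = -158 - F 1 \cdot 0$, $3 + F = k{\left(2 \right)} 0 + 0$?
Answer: $6440$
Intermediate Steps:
$k{\left(U \right)} = -20$ ($k{\left(U \right)} = 5 \left(-4\right) = -20$)
$F = -3$ ($F = -3 + \left(\left(-20\right) 0 + 0\right) = -3 + \left(0 + 0\right) = -3 + 0 = -3$)
$y = -161$ ($y = -3 - \left(158 + \left(-3\right) 1 \cdot 0\right) = -3 - \left(158 - 0\right) = -3 - 158 = -161$)
$V = -40$ ($V = 8 \left(-5\right) = -40$)
$y V = \left(-161\right) \left(-40\right) = 6440$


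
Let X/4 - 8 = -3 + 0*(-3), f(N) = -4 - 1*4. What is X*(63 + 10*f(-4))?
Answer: -340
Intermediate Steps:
f(N) = -8 (f(N) = -4 - 4 = -8)
X = 20 (X = 32 + 4*(-3 + 0*(-3)) = 32 + 4*(-3 + 0) = 32 + 4*(-3) = 32 - 12 = 20)
X*(63 + 10*f(-4)) = 20*(63 + 10*(-8)) = 20*(63 - 80) = 20*(-17) = -340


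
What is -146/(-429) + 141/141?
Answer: 575/429 ≈ 1.3403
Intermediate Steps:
-146/(-429) + 141/141 = -146*(-1/429) + 141*(1/141) = 146/429 + 1 = 575/429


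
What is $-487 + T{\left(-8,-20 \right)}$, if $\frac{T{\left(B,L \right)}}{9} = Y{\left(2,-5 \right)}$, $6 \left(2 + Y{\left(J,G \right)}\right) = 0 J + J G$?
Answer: $-520$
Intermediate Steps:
$Y{\left(J,G \right)} = -2 + \frac{G J}{6}$ ($Y{\left(J,G \right)} = -2 + \frac{0 J + J G}{6} = -2 + \frac{0 + G J}{6} = -2 + \frac{G J}{6}$)
$T{\left(B,L \right)} = -33$ ($T{\left(B,L \right)} = 9 \left(-2 + \frac{1}{6} \left(-5\right) 2\right) = 9 \left(-2 - \frac{5}{3}\right) = 9 \left(- \frac{11}{3}\right) = -33$)
$-487 + T{\left(-8,-20 \right)} = -487 - 33 = -520$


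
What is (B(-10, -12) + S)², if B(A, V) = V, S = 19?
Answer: 49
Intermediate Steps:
(B(-10, -12) + S)² = (-12 + 19)² = 7² = 49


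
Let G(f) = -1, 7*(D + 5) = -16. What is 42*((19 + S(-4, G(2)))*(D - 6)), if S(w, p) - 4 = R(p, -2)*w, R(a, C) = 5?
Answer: -1674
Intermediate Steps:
D = -51/7 (D = -5 + (1/7)*(-16) = -5 - 16/7 = -51/7 ≈ -7.2857)
S(w, p) = 4 + 5*w
42*((19 + S(-4, G(2)))*(D - 6)) = 42*((19 + (4 + 5*(-4)))*(-51/7 - 6)) = 42*((19 + (4 - 20))*(-93/7)) = 42*((19 - 16)*(-93/7)) = 42*(3*(-93/7)) = 42*(-279/7) = -1674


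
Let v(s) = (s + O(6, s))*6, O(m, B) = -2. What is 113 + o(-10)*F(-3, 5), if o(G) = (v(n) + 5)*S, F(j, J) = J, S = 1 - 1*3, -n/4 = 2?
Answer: 663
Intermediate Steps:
n = -8 (n = -4*2 = -8)
S = -2 (S = 1 - 3 = -2)
v(s) = -12 + 6*s (v(s) = (s - 2)*6 = (-2 + s)*6 = -12 + 6*s)
o(G) = 110 (o(G) = ((-12 + 6*(-8)) + 5)*(-2) = ((-12 - 48) + 5)*(-2) = (-60 + 5)*(-2) = -55*(-2) = 110)
113 + o(-10)*F(-3, 5) = 113 + 110*5 = 113 + 550 = 663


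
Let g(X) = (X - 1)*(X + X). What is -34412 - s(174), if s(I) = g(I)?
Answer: -94616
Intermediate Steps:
g(X) = 2*X*(-1 + X) (g(X) = (-1 + X)*(2*X) = 2*X*(-1 + X))
s(I) = 2*I*(-1 + I)
-34412 - s(174) = -34412 - 2*174*(-1 + 174) = -34412 - 2*174*173 = -34412 - 1*60204 = -34412 - 60204 = -94616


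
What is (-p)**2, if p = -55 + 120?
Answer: 4225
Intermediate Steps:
p = 65
(-p)**2 = (-1*65)**2 = (-65)**2 = 4225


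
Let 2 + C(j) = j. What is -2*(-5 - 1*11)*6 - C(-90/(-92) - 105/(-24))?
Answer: 34711/184 ≈ 188.65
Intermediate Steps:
C(j) = -2 + j
-2*(-5 - 1*11)*6 - C(-90/(-92) - 105/(-24)) = -2*(-5 - 1*11)*6 - (-2 + (-90/(-92) - 105/(-24))) = -2*(-5 - 11)*6 - (-2 + (-90*(-1/92) - 105*(-1/24))) = -2*(-16)*6 - (-2 + (45/46 + 35/8)) = 32*6 - (-2 + 985/184) = 192 - 1*617/184 = 192 - 617/184 = 34711/184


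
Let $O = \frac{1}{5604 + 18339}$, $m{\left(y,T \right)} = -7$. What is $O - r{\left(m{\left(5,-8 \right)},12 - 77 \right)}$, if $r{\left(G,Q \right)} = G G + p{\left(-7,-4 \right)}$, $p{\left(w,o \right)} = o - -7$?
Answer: $- \frac{1245035}{23943} \approx -52.0$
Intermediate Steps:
$p{\left(w,o \right)} = 7 + o$ ($p{\left(w,o \right)} = o + 7 = 7 + o$)
$r{\left(G,Q \right)} = 3 + G^{2}$ ($r{\left(G,Q \right)} = G G + \left(7 - 4\right) = G^{2} + 3 = 3 + G^{2}$)
$O = \frac{1}{23943} \approx 4.1766 \cdot 10^{-5}$
$O - r{\left(m{\left(5,-8 \right)},12 - 77 \right)} = \frac{1}{23943} - \left(3 + \left(-7\right)^{2}\right) = \frac{1}{23943} - \left(3 + 49\right) = \frac{1}{23943} - 52 = - \frac{1245035}{23943}$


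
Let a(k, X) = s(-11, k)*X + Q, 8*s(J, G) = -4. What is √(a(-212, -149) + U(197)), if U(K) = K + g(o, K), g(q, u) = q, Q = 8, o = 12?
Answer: √1166/2 ≈ 17.073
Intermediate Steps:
s(J, G) = -½ (s(J, G) = (⅛)*(-4) = -½)
a(k, X) = 8 - X/2 (a(k, X) = -X/2 + 8 = 8 - X/2)
U(K) = 12 + K (U(K) = K + 12 = 12 + K)
√(a(-212, -149) + U(197)) = √((8 - ½*(-149)) + (12 + 197)) = √((8 + 149/2) + 209) = √(165/2 + 209) = √(583/2) = √1166/2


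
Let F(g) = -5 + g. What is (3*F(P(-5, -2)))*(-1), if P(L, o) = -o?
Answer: 9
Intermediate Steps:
(3*F(P(-5, -2)))*(-1) = (3*(-5 - 1*(-2)))*(-1) = (3*(-5 + 2))*(-1) = (3*(-3))*(-1) = -9*(-1) = 9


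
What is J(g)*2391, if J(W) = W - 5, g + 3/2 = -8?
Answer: -69339/2 ≈ -34670.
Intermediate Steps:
g = -19/2 (g = -3/2 - 8 = -19/2 ≈ -9.5000)
J(W) = -5 + W
J(g)*2391 = (-5 - 19/2)*2391 = -29/2*2391 = -69339/2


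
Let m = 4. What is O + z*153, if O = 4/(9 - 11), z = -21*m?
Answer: -12854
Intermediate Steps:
z = -84 (z = -21*4 = -84)
O = -2 (O = 4/(-2) = 4*(-1/2) = -2)
O + z*153 = -2 - 84*153 = -2 - 12852 = -12854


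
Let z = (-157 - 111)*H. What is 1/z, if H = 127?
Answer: -1/34036 ≈ -2.9381e-5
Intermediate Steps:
z = -34036 (z = (-157 - 111)*127 = -268*127 = -34036)
1/z = 1/(-34036) = -1/34036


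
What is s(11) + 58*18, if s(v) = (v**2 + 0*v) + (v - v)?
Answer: 1165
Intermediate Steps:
s(v) = v**2 (s(v) = (v**2 + 0) + 0 = v**2 + 0 = v**2)
s(11) + 58*18 = 11**2 + 58*18 = 121 + 1044 = 1165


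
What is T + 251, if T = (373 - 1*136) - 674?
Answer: -186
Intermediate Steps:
T = -437 (T = (373 - 136) - 674 = 237 - 674 = -437)
T + 251 = -437 + 251 = -186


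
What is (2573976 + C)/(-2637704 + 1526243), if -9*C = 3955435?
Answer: -19210349/10003149 ≈ -1.9204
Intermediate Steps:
C = -3955435/9 (C = -⅑*3955435 = -3955435/9 ≈ -4.3949e+5)
(2573976 + C)/(-2637704 + 1526243) = (2573976 - 3955435/9)/(-2637704 + 1526243) = (19210349/9)/(-1111461) = (19210349/9)*(-1/1111461) = -19210349/10003149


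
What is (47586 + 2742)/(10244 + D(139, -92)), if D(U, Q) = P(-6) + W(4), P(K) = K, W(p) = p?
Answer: 2796/569 ≈ 4.9139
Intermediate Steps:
D(U, Q) = -2 (D(U, Q) = -6 + 4 = -2)
(47586 + 2742)/(10244 + D(139, -92)) = (47586 + 2742)/(10244 - 2) = 50328/10242 = 50328*(1/10242) = 2796/569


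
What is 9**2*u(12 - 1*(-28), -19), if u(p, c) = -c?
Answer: 1539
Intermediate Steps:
9**2*u(12 - 1*(-28), -19) = 9**2*(-1*(-19)) = 81*19 = 1539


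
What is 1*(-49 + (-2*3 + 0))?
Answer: -55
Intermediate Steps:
1*(-49 + (-2*3 + 0)) = 1*(-49 + (-6 + 0)) = 1*(-49 - 6) = 1*(-55) = -55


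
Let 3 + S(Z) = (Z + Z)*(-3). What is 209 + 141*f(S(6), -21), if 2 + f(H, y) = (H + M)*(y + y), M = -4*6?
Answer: 373013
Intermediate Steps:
M = -24
S(Z) = -3 - 6*Z (S(Z) = -3 + (Z + Z)*(-3) = -3 + (2*Z)*(-3) = -3 - 6*Z)
f(H, y) = -2 + 2*y*(-24 + H) (f(H, y) = -2 + (H - 24)*(y + y) = -2 + (-24 + H)*(2*y) = -2 + 2*y*(-24 + H))
209 + 141*f(S(6), -21) = 209 + 141*(-2 - 48*(-21) + 2*(-3 - 6*6)*(-21)) = 209 + 141*(-2 + 1008 + 2*(-3 - 36)*(-21)) = 209 + 141*(-2 + 1008 + 2*(-39)*(-21)) = 209 + 141*(-2 + 1008 + 1638) = 209 + 141*2644 = 209 + 372804 = 373013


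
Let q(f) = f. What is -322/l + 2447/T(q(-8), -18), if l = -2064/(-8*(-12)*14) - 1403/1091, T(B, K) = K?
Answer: -33867851/1551546 ≈ -21.828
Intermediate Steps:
l = -86197/30548 (l = -2064/(96*14) - 1403*1/1091 = -2064/1344 - 1403/1091 = -2064*1/1344 - 1403/1091 = -43/28 - 1403/1091 = -86197/30548 ≈ -2.8217)
-322/l + 2447/T(q(-8), -18) = -322/(-86197/30548) + 2447/(-18) = -322*(-30548/86197) + 2447*(-1/18) = 9836456/86197 - 2447/18 = -33867851/1551546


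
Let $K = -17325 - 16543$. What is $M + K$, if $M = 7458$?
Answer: $-26410$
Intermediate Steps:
$K = -33868$
$M + K = 7458 - 33868 = -26410$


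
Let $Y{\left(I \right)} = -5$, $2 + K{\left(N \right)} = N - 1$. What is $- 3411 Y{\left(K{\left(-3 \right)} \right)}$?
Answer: $17055$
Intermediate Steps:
$K{\left(N \right)} = -3 + N$ ($K{\left(N \right)} = -2 + \left(N - 1\right) = -2 + \left(-1 + N\right) = -3 + N$)
$- 3411 Y{\left(K{\left(-3 \right)} \right)} = \left(-3411\right) \left(-5\right) = 17055$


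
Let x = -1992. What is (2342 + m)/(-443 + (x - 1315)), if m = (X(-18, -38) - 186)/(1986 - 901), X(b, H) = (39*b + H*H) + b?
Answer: -1270804/2034375 ≈ -0.62467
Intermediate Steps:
X(b, H) = H² + 40*b (X(b, H) = (39*b + H²) + b = (H² + 39*b) + b = H² + 40*b)
m = 538/1085 (m = (((-38)² + 40*(-18)) - 186)/(1986 - 901) = ((1444 - 720) - 186)/1085 = (724 - 186)*(1/1085) = 538*(1/1085) = 538/1085 ≈ 0.49585)
(2342 + m)/(-443 + (x - 1315)) = (2342 + 538/1085)/(-443 + (-1992 - 1315)) = 2541608/(1085*(-443 - 3307)) = (2541608/1085)/(-3750) = (2541608/1085)*(-1/3750) = -1270804/2034375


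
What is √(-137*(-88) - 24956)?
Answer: 10*I*√129 ≈ 113.58*I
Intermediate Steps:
√(-137*(-88) - 24956) = √(12056 - 24956) = √(-12900) = 10*I*√129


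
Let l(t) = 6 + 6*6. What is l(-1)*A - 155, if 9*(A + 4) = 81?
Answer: 55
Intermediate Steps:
A = 5 (A = -4 + (⅑)*81 = -4 + 9 = 5)
l(t) = 42 (l(t) = 6 + 36 = 42)
l(-1)*A - 155 = 42*5 - 155 = 210 - 155 = 55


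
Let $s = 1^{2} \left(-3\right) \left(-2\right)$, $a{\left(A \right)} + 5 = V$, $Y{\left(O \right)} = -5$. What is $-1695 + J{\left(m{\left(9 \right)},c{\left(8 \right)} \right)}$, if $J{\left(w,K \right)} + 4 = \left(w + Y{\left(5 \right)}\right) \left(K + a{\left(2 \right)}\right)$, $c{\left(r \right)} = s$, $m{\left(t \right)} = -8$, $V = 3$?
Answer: $-1751$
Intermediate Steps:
$a{\left(A \right)} = -2$ ($a{\left(A \right)} = -5 + 3 = -2$)
$s = 6$ ($s = 1 \left(-3\right) \left(-2\right) = \left(-3\right) \left(-2\right) = 6$)
$c{\left(r \right)} = 6$
$J{\left(w,K \right)} = -4 + \left(-5 + w\right) \left(-2 + K\right)$ ($J{\left(w,K \right)} = -4 + \left(w - 5\right) \left(K - 2\right) = -4 + \left(-5 + w\right) \left(-2 + K\right)$)
$-1695 + J{\left(m{\left(9 \right)},c{\left(8 \right)} \right)} = -1695 + \left(6 - 30 - -16 + 6 \left(-8\right)\right) = -1695 + \left(6 - 30 + 16 - 48\right) = -1695 - 56 = -1751$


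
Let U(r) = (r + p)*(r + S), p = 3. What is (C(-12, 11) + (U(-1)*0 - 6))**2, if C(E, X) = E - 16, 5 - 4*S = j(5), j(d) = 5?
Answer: 1156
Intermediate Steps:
S = 0 (S = 5/4 - 1/4*5 = 5/4 - 5/4 = 0)
C(E, X) = -16 + E
U(r) = r*(3 + r) (U(r) = (r + 3)*(r + 0) = (3 + r)*r = r*(3 + r))
(C(-12, 11) + (U(-1)*0 - 6))**2 = ((-16 - 12) + (-(3 - 1)*0 - 6))**2 = (-28 + (-1*2*0 - 6))**2 = (-28 + (-2*0 - 6))**2 = (-28 + (0 - 6))**2 = (-28 - 6)**2 = (-34)**2 = 1156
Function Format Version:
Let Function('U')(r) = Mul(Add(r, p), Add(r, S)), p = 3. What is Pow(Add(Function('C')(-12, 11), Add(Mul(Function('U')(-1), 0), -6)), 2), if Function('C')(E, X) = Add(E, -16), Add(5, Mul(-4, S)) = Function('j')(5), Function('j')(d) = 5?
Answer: 1156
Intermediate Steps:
S = 0 (S = Add(Rational(5, 4), Mul(Rational(-1, 4), 5)) = Add(Rational(5, 4), Rational(-5, 4)) = 0)
Function('C')(E, X) = Add(-16, E)
Function('U')(r) = Mul(r, Add(3, r)) (Function('U')(r) = Mul(Add(r, 3), Add(r, 0)) = Mul(Add(3, r), r) = Mul(r, Add(3, r)))
Pow(Add(Function('C')(-12, 11), Add(Mul(Function('U')(-1), 0), -6)), 2) = Pow(Add(Add(-16, -12), Add(Mul(Mul(-1, Add(3, -1)), 0), -6)), 2) = Pow(Add(-28, Add(Mul(Mul(-1, 2), 0), -6)), 2) = Pow(Add(-28, Add(Mul(-2, 0), -6)), 2) = Pow(Add(-28, Add(0, -6)), 2) = Pow(Add(-28, -6), 2) = Pow(-34, 2) = 1156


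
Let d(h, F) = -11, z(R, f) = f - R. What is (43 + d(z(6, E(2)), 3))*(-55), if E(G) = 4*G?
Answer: -1760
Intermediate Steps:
(43 + d(z(6, E(2)), 3))*(-55) = (43 - 11)*(-55) = 32*(-55) = -1760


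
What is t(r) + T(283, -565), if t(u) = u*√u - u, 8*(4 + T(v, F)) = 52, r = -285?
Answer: 575/2 - 285*I*√285 ≈ 287.5 - 4811.4*I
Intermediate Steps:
T(v, F) = 5/2 (T(v, F) = -4 + (⅛)*52 = -4 + 13/2 = 5/2)
t(u) = u^(3/2) - u
t(r) + T(283, -565) = ((-285)^(3/2) - 1*(-285)) + 5/2 = (-285*I*√285 + 285) + 5/2 = (285 - 285*I*√285) + 5/2 = 575/2 - 285*I*√285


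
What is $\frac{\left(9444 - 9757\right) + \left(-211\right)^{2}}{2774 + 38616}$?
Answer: $\frac{22104}{20695} \approx 1.0681$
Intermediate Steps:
$\frac{\left(9444 - 9757\right) + \left(-211\right)^{2}}{2774 + 38616} = \frac{\left(9444 - 9757\right) + 44521}{41390} = \left(-313 + 44521\right) \frac{1}{41390} = 44208 \cdot \frac{1}{41390} = \frac{22104}{20695}$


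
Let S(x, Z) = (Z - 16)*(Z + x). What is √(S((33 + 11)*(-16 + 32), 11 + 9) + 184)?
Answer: 2*√770 ≈ 55.498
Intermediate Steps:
S(x, Z) = (-16 + Z)*(Z + x)
√(S((33 + 11)*(-16 + 32), 11 + 9) + 184) = √(((11 + 9)² - 16*(11 + 9) - 16*(33 + 11)*(-16 + 32) + (11 + 9)*((33 + 11)*(-16 + 32))) + 184) = √((20² - 16*20 - 704*16 + 20*(44*16)) + 184) = √((400 - 320 - 16*704 + 20*704) + 184) = √((400 - 320 - 11264 + 14080) + 184) = √(2896 + 184) = √3080 = 2*√770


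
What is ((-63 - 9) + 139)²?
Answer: 4489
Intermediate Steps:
((-63 - 9) + 139)² = (-72 + 139)² = 67² = 4489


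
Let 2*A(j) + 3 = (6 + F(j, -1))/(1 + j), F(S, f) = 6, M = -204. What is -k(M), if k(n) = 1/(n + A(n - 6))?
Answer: 418/85911 ≈ 0.0048655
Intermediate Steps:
A(j) = -3/2 + 6/(1 + j) (A(j) = -3/2 + ((6 + 6)/(1 + j))/2 = -3/2 + (12/(1 + j))/2 = -3/2 + 6/(1 + j))
k(n) = 1/(n + 3*(9 - n)/(2*(-5 + n))) (k(n) = 1/(n + 3*(3 - (n - 6))/(2*(1 + (n - 6)))) = 1/(n + 3*(3 - (-6 + n))/(2*(1 + (-6 + n)))) = 1/(n + 3*(3 + (6 - n))/(2*(-5 + n))) = 1/(n + 3*(9 - n)/(2*(-5 + n))))
-k(M) = -2*(-5 - 204)/(27 - 13*(-204) + 2*(-204)²) = -2*(-209)/(27 + 2652 + 2*41616) = -2*(-209)/(27 + 2652 + 83232) = -2*(-209)/85911 = -1*(-418/85911) = 418/85911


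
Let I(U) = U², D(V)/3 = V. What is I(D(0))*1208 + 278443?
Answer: 278443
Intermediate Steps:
D(V) = 3*V
I(D(0))*1208 + 278443 = (3*0)²*1208 + 278443 = 0²*1208 + 278443 = 0*1208 + 278443 = 0 + 278443 = 278443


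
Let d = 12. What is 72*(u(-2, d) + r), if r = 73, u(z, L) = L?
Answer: 6120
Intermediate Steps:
72*(u(-2, d) + r) = 72*(12 + 73) = 72*85 = 6120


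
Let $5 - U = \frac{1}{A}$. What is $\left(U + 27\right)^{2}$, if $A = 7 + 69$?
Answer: $\frac{5909761}{5776} \approx 1023.2$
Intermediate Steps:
$A = 76$
$U = \frac{379}{76}$ ($U = 5 - \frac{1}{76} = \frac{379}{76} \approx 4.9868$)
$\left(U + 27\right)^{2} = \left(\frac{379}{76} + 27\right)^{2} = \left(\frac{2431}{76}\right)^{2} = \frac{5909761}{5776}$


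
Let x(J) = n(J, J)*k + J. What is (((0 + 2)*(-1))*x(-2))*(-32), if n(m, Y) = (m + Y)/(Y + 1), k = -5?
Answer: -1408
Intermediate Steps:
n(m, Y) = (Y + m)/(1 + Y)
x(J) = J - 10*J/(1 + J) (x(J) = ((J + J)/(1 + J))*(-5) + J = ((2*J)/(1 + J))*(-5) + J = (2*J/(1 + J))*(-5) + J = -10*J/(1 + J) + J = J - 10*J/(1 + J))
(((0 + 2)*(-1))*x(-2))*(-32) = (((0 + 2)*(-1))*(-2*(-9 - 2)/(1 - 2)))*(-32) = ((2*(-1))*(-2*(-11)/(-1)))*(-32) = -(-4)*(-1)*(-11)*(-32) = -2*(-22)*(-32) = 44*(-32) = -1408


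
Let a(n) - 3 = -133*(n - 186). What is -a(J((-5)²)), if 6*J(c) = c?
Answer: -145121/6 ≈ -24187.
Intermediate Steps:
J(c) = c/6
a(n) = 24741 - 133*n (a(n) = 3 - 133*(n - 186) = 3 - 133*(-186 + n) = 3 + (24738 - 133*n) = 24741 - 133*n)
-a(J((-5)²)) = -(24741 - 133*(-5)²/6) = -(24741 - 133*25/6) = -(24741 - 3325/6) = -1*145121/6 = -145121/6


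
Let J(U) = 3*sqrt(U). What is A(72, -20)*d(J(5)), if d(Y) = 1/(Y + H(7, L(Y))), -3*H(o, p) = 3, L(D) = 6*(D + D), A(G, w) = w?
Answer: -5/11 - 15*sqrt(5)/11 ≈ -3.5037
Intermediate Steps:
L(D) = 12*D (L(D) = 6*(2*D) = 12*D)
H(o, p) = -1 (H(o, p) = -1/3*3 = -1)
d(Y) = 1/(-1 + Y) (d(Y) = 1/(Y - 1) = 1/(-1 + Y))
A(72, -20)*d(J(5)) = -20/(-1 + 3*sqrt(5))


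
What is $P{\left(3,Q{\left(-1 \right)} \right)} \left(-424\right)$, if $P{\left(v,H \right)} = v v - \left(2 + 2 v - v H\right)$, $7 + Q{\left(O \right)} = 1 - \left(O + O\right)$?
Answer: $4664$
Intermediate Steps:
$Q{\left(O \right)} = -6 - 2 O$ ($Q{\left(O \right)} = -7 - \left(-1 + 2 O\right) = -6 - 2 O$)
$P{\left(v,H \right)} = -2 + v^{2} - 2 v + H v$ ($P{\left(v,H \right)} = v^{2} - \left(2 + 2 v - H v\right) = -2 + v^{2} - 2 v + H v$)
$P{\left(3,Q{\left(-1 \right)} \right)} \left(-424\right) = \left(-2 + 3^{2} - 6 + \left(-6 - -2\right) 3\right) \left(-424\right) = \left(-2 + 9 - 6 + \left(-6 + 2\right) 3\right) \left(-424\right) = \left(-2 + 9 - 6 - 12\right) \left(-424\right) = \left(-11\right) \left(-424\right) = 4664$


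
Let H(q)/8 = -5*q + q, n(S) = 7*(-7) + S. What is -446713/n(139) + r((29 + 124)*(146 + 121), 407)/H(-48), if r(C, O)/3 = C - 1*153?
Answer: -56263559/11520 ≈ -4884.0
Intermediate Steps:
r(C, O) = -459 + 3*C (r(C, O) = 3*(C - 1*153) = 3*(C - 153) = 3*(-153 + C) = -459 + 3*C)
n(S) = -49 + S
H(q) = -32*q (H(q) = 8*(-5*q + q) = 8*(-4*q) = -32*q)
-446713/n(139) + r((29 + 124)*(146 + 121), 407)/H(-48) = -446713/(-49 + 139) + (-459 + 3*((29 + 124)*(146 + 121)))/((-32*(-48))) = -446713/90 + (-459 + 3*(153*267))/1536 = -446713*1/90 + (-459 + 3*40851)*(1/1536) = -446713/90 + (-459 + 122553)*(1/1536) = -446713/90 + 122094*(1/1536) = -446713/90 + 20349/256 = -56263559/11520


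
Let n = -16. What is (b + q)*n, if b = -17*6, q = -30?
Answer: 2112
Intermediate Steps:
b = -102
(b + q)*n = (-102 - 30)*(-16) = -132*(-16) = 2112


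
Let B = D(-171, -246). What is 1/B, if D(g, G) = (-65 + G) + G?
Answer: -1/557 ≈ -0.0017953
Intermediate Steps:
D(g, G) = -65 + 2*G
B = -557 (B = -65 + 2*(-246) = -65 - 492 = -557)
1/B = 1/(-557) = -1/557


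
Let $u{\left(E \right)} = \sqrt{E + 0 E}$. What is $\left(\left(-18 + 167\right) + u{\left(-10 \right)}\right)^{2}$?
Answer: $\left(149 + i \sqrt{10}\right)^{2} \approx 22191.0 + 942.36 i$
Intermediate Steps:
$u{\left(E \right)} = \sqrt{E}$ ($u{\left(E \right)} = \sqrt{E + 0} = \sqrt{E}$)
$\left(\left(-18 + 167\right) + u{\left(-10 \right)}\right)^{2} = \left(\left(-18 + 167\right) + \sqrt{-10}\right)^{2} = \left(149 + i \sqrt{10}\right)^{2}$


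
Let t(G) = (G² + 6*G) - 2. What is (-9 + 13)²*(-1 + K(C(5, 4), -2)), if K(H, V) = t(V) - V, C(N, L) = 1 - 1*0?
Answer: -144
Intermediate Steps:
C(N, L) = 1 (C(N, L) = 1 + 0 = 1)
t(G) = -2 + G² + 6*G
K(H, V) = -2 + V² + 5*V (K(H, V) = (-2 + V² + 6*V) - V = -2 + V² + 5*V)
(-9 + 13)²*(-1 + K(C(5, 4), -2)) = (-9 + 13)²*(-1 + (-2 + (-2)² + 5*(-2))) = 4²*(-1 + (-2 + 4 - 10)) = 16*(-1 - 8) = 16*(-9) = -144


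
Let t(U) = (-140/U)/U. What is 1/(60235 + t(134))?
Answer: 4489/270394880 ≈ 1.6602e-5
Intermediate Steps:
t(U) = -140/U²
1/(60235 + t(134)) = 1/(60235 - 140/134²) = 1/(60235 - 140*1/17956) = 1/(60235 - 35/4489) = 1/(270394880/4489) = 4489/270394880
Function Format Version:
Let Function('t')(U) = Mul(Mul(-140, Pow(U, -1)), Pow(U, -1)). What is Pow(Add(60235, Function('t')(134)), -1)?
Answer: Rational(4489, 270394880) ≈ 1.6602e-5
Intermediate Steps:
Function('t')(U) = Mul(-140, Pow(U, -2))
Pow(Add(60235, Function('t')(134)), -1) = Pow(Add(60235, Mul(-140, Pow(134, -2))), -1) = Pow(Add(60235, Mul(-140, Rational(1, 17956))), -1) = Pow(Add(60235, Rational(-35, 4489)), -1) = Pow(Rational(270394880, 4489), -1) = Rational(4489, 270394880)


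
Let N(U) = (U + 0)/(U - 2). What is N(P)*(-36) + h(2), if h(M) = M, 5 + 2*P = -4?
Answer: -298/13 ≈ -22.923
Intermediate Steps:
P = -9/2 (P = -5/2 + (½)*(-4) = -5/2 - 2 = -9/2 ≈ -4.5000)
N(U) = U/(-2 + U)
N(P)*(-36) + h(2) = -9/(2*(-2 - 9/2))*(-36) + 2 = -9/(2*(-13/2))*(-36) + 2 = -9/2*(-2/13)*(-36) + 2 = (9/13)*(-36) + 2 = -324/13 + 2 = -298/13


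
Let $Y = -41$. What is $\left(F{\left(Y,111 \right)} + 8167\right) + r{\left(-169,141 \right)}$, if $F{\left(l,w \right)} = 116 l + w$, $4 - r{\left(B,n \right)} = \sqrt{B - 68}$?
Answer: $3526 - i \sqrt{237} \approx 3526.0 - 15.395 i$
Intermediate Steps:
$r{\left(B,n \right)} = 4 - \sqrt{-68 + B}$ ($r{\left(B,n \right)} = 4 - \sqrt{B - 68} = 4 - \sqrt{-68 + B}$)
$F{\left(l,w \right)} = w + 116 l$
$\left(F{\left(Y,111 \right)} + 8167\right) + r{\left(-169,141 \right)} = \left(\left(111 + 116 \left(-41\right)\right) + 8167\right) + \left(4 - \sqrt{-68 - 169}\right) = \left(\left(111 - 4756\right) + 8167\right) + \left(4 - \sqrt{-237}\right) = \left(-4645 + 8167\right) + \left(4 - i \sqrt{237}\right) = 3522 + \left(4 - i \sqrt{237}\right) = 3526 - i \sqrt{237}$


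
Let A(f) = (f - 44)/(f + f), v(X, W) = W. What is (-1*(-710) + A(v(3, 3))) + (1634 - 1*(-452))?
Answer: 16735/6 ≈ 2789.2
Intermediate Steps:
A(f) = (-44 + f)/(2*f) (A(f) = (-44 + f)/((2*f)) = (-44 + f)*(1/(2*f)) = (-44 + f)/(2*f))
(-1*(-710) + A(v(3, 3))) + (1634 - 1*(-452)) = (-1*(-710) + (1/2)*(-44 + 3)/3) + (1634 - 1*(-452)) = (710 + (1/2)*(1/3)*(-41)) + (1634 + 452) = (710 - 41/6) + 2086 = 4219/6 + 2086 = 16735/6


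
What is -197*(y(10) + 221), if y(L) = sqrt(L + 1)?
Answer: -43537 - 197*sqrt(11) ≈ -44190.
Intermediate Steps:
y(L) = sqrt(1 + L)
-197*(y(10) + 221) = -197*(sqrt(1 + 10) + 221) = -197*(sqrt(11) + 221) = -197*(221 + sqrt(11)) = -43537 - 197*sqrt(11)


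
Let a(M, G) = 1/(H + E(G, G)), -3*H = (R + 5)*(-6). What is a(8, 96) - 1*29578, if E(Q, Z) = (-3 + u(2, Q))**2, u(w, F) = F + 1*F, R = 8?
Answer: -1057324765/35747 ≈ -29578.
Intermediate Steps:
u(w, F) = 2*F (u(w, F) = F + F = 2*F)
H = 26 (H = -(8 + 5)*(-6)/3 = -13*(-6)/3 = -1/3*(-78) = 26)
E(Q, Z) = (-3 + 2*Q)**2
a(M, G) = 1/(26 + (-3 + 2*G)**2)
a(8, 96) - 1*29578 = 1/(26 + (-3 + 2*96)**2) - 1*29578 = 1/(26 + (-3 + 192)**2) - 29578 = 1/(26 + 189**2) - 29578 = 1/(26 + 35721) - 29578 = 1/35747 - 29578 = -1057324765/35747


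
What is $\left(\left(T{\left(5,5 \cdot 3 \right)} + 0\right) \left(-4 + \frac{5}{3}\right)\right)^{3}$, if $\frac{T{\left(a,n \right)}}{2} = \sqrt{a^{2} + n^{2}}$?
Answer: $- \frac{3430000 \sqrt{10}}{27} \approx -4.0173 \cdot 10^{5}$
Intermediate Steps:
$T{\left(a,n \right)} = 2 \sqrt{a^{2} + n^{2}}$
$\left(\left(T{\left(5,5 \cdot 3 \right)} + 0\right) \left(-4 + \frac{5}{3}\right)\right)^{3} = \left(\left(2 \sqrt{5^{2} + \left(5 \cdot 3\right)^{2}} + 0\right) \left(-4 + \frac{5}{3}\right)\right)^{3} = \left(\left(2 \sqrt{25 + 15^{2}} + 0\right) \left(-4 + 5 \cdot \frac{1}{3}\right)\right)^{3} = \left(\left(2 \sqrt{25 + 225} + 0\right) \left(-4 + \frac{5}{3}\right)\right)^{3} = \left(\left(2 \sqrt{250} + 0\right) \left(- \frac{7}{3}\right)\right)^{3} = \left(\left(2 \cdot 5 \sqrt{10} + 0\right) \left(- \frac{7}{3}\right)\right)^{3} = \left(\left(10 \sqrt{10} + 0\right) \left(- \frac{7}{3}\right)\right)^{3} = \left(10 \sqrt{10} \left(- \frac{7}{3}\right)\right)^{3} = \left(- \frac{70 \sqrt{10}}{3}\right)^{3} = - \frac{3430000 \sqrt{10}}{27}$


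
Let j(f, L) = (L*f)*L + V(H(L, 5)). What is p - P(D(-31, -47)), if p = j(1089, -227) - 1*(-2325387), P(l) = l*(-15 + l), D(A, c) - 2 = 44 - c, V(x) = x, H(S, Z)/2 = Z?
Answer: 58433224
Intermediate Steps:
H(S, Z) = 2*Z
D(A, c) = 46 - c (D(A, c) = 2 + (44 - c) = 46 - c)
j(f, L) = 10 + f*L² (j(f, L) = (L*f)*L + 2*5 = f*L² + 10 = 10 + f*L²)
p = 58440478 (p = (10 + 1089*(-227)²) - 1*(-2325387) = (10 + 1089*51529) + 2325387 = (10 + 56115081) + 2325387 = 56115091 + 2325387 = 58440478)
p - P(D(-31, -47)) = 58440478 - (46 - 1*(-47))*(-15 + (46 - 1*(-47))) = 58440478 - (46 + 47)*(-15 + (46 + 47)) = 58440478 - 93*(-15 + 93) = 58440478 - 93*78 = 58440478 - 1*7254 = 58440478 - 7254 = 58433224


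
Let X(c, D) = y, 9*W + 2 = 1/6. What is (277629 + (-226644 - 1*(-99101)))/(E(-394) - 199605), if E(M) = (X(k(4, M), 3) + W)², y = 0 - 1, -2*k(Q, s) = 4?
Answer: -437650776/582043955 ≈ -0.75192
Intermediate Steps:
k(Q, s) = -2 (k(Q, s) = -½*4 = -2)
W = -11/54 (W = -2/9 + (⅑)/6 = -2/9 + (⅑)*(⅙) = -2/9 + 1/54 = -11/54 ≈ -0.20370)
y = -1
X(c, D) = -1
E(M) = 4225/2916 (E(M) = (-1 - 11/54)² = (-65/54)² = 4225/2916)
(277629 + (-226644 - 1*(-99101)))/(E(-394) - 199605) = (277629 + (-226644 - 1*(-99101)))/(4225/2916 - 199605) = (277629 + (-226644 + 99101))/(-582043955/2916) = (277629 - 127543)*(-2916/582043955) = 150086*(-2916/582043955) = -437650776/582043955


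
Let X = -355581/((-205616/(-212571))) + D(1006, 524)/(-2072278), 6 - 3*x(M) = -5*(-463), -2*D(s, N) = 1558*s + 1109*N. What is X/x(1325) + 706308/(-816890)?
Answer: 95791703843616773967891/200924290713949871120 ≈ 476.76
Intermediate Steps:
D(s, N) = -779*s - 1109*N/2 (D(s, N) = -(1558*s + 1109*N)/2 = -(1109*N + 1558*s)/2 = -779*s - 1109*N/2)
x(M) = -2309/3 (x(M) = 2 - (-5)*(-463)/3 = 2 - ⅓*2315 = 2 - 2315/3 = -2309/3)
X = -78317708309408933/213046756624 (X = -355581/((-205616/(-212571))) + (-779*1006 - 1109/2*524)/(-2072278) = -355581/((-205616*(-1/212571))) + (-783674 - 290558)*(-1/2072278) = -355581/205616/212571 - 1074232*(-1/2072278) = -355581*212571/205616 + 537116/1036139 = -75586208751/205616 + 537116/1036139 = -78317708309408933/213046756624 ≈ -3.6761e+5)
X/x(1325) + 706308/(-816890) = -78317708309408933/(213046756624*(-2309/3)) + 706308/(-816890) = -78317708309408933/213046756624*(-3/2309) + 706308*(-1/816890) = 234953124928226799/491924961044816 - 353154/408445 = 95791703843616773967891/200924290713949871120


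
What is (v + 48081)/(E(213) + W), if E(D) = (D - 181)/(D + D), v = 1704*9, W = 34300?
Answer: 13507821/7305916 ≈ 1.8489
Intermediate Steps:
v = 15336
E(D) = (-181 + D)/(2*D) (E(D) = (-181 + D)/((2*D)) = (-181 + D)*(1/(2*D)) = (-181 + D)/(2*D))
(v + 48081)/(E(213) + W) = (15336 + 48081)/((½)*(-181 + 213)/213 + 34300) = 63417/((½)*(1/213)*32 + 34300) = 63417/(16/213 + 34300) = 63417/(7305916/213) = 63417*(213/7305916) = 13507821/7305916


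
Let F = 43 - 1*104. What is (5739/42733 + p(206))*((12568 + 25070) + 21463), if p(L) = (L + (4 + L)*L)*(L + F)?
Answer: 15917538144075449/42733 ≈ 3.7249e+11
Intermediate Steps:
F = -61 (F = 43 - 104 = -61)
p(L) = (-61 + L)*(L + L*(4 + L)) (p(L) = (L + (4 + L)*L)*(L - 61) = (L + L*(4 + L))*(-61 + L) = (-61 + L)*(L + L*(4 + L)))
(5739/42733 + p(206))*((12568 + 25070) + 21463) = (5739/42733 + 206*(-305 + 206² - 56*206))*((12568 + 25070) + 21463) = (5739*(1/42733) + 206*(-305 + 42436 - 11536))*(37638 + 21463) = (5739/42733 + 206*30595)*59101 = (5739/42733 + 6302570)*59101 = (269327729549/42733)*59101 = 15917538144075449/42733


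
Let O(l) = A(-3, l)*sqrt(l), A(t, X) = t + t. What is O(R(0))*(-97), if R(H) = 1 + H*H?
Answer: 582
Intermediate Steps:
R(H) = 1 + H**2
A(t, X) = 2*t
O(l) = -6*sqrt(l) (O(l) = (2*(-3))*sqrt(l) = -6*sqrt(l))
O(R(0))*(-97) = -6*sqrt(1 + 0**2)*(-97) = -6*sqrt(1 + 0)*(-97) = -6*sqrt(1)*(-97) = -6*1*(-97) = -6*(-97) = 582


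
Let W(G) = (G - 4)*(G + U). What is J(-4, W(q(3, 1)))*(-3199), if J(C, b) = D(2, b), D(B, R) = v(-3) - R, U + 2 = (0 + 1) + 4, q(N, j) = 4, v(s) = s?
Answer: 9597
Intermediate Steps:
U = 3 (U = -2 + ((0 + 1) + 4) = -2 + (1 + 4) = -2 + 5 = 3)
W(G) = (-4 + G)*(3 + G) (W(G) = (G - 4)*(G + 3) = (-4 + G)*(3 + G))
D(B, R) = -3 - R
J(C, b) = -3 - b
J(-4, W(q(3, 1)))*(-3199) = (-3 - (-12 + 4² - 1*4))*(-3199) = (-3 - (-12 + 16 - 4))*(-3199) = (-3 - 1*0)*(-3199) = (-3 + 0)*(-3199) = -3*(-3199) = 9597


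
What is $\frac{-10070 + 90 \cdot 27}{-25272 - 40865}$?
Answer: $\frac{7640}{66137} \approx 0.11552$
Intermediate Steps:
$\frac{-10070 + 90 \cdot 27}{-25272 - 40865} = \frac{-10070 + 2430}{-66137} = \left(-7640\right) \left(- \frac{1}{66137}\right) = \frac{7640}{66137}$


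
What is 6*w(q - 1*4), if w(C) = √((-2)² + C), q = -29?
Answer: 6*I*√29 ≈ 32.311*I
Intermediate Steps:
w(C) = √(4 + C)
6*w(q - 1*4) = 6*√(4 + (-29 - 1*4)) = 6*√(4 + (-29 - 4)) = 6*√(4 - 33) = 6*√(-29) = 6*(I*√29) = 6*I*√29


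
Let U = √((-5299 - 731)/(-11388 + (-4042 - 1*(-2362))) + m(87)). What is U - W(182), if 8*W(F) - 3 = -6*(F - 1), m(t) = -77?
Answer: 1083/8 + I*√333402/66 ≈ 135.38 + 8.7486*I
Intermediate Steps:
W(F) = 9/8 - 3*F/4 (W(F) = 3/8 + (-6*(F - 1))/8 = 3/8 + (-6*(-1 + F))/8 = 3/8 + (6 - 6*F)/8 = 3/8 + (¾ - 3*F/4) = 9/8 - 3*F/4)
U = I*√333402/66 (U = √((-5299 - 731)/(-11388 + (-4042 - 1*(-2362))) - 77) = √(-6030/(-11388 + (-4042 + 2362)) - 77) = √(-6030/(-11388 - 1680) - 77) = √(-6030/(-13068) - 77) = √(-6030*(-1/13068) - 77) = √(335/726 - 77) = √(-55567/726) = I*√333402/66 ≈ 8.7486*I)
U - W(182) = I*√333402/66 - (9/8 - ¾*182) = I*√333402/66 - (9/8 - 273/2) = I*√333402/66 - 1*(-1083/8) = I*√333402/66 + 1083/8 = 1083/8 + I*√333402/66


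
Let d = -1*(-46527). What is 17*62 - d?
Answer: -45473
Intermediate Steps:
d = 46527
17*62 - d = 17*62 - 1*46527 = 1054 - 46527 = -45473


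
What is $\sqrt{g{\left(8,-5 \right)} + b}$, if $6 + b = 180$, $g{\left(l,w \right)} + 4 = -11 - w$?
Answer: $2 \sqrt{41} \approx 12.806$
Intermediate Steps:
$g{\left(l,w \right)} = -15 - w$ ($g{\left(l,w \right)} = -4 - \left(11 + w\right) = -15 - w$)
$b = 174$ ($b = -6 + 180 = 174$)
$\sqrt{g{\left(8,-5 \right)} + b} = \sqrt{\left(-15 - -5\right) + 174} = \sqrt{\left(-15 + 5\right) + 174} = \sqrt{-10 + 174} = \sqrt{164} = 2 \sqrt{41}$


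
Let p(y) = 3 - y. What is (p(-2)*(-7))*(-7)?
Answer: 245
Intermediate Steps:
(p(-2)*(-7))*(-7) = ((3 - 1*(-2))*(-7))*(-7) = ((3 + 2)*(-7))*(-7) = (5*(-7))*(-7) = -35*(-7) = 245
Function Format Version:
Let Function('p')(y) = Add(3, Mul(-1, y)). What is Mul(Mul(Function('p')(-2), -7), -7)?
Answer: 245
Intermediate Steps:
Mul(Mul(Function('p')(-2), -7), -7) = Mul(Mul(Add(3, Mul(-1, -2)), -7), -7) = Mul(Mul(Add(3, 2), -7), -7) = Mul(Mul(5, -7), -7) = Mul(-35, -7) = 245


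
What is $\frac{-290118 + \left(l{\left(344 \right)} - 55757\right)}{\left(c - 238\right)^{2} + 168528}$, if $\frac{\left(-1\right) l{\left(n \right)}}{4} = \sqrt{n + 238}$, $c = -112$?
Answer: $- \frac{345875}{291028} - \frac{\sqrt{582}}{72757} \approx -1.1888$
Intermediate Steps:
$l{\left(n \right)} = - 4 \sqrt{238 + n}$ ($l{\left(n \right)} = - 4 \sqrt{n + 238} = - 4 \sqrt{238 + n}$)
$\frac{-290118 + \left(l{\left(344 \right)} - 55757\right)}{\left(c - 238\right)^{2} + 168528} = \frac{-290118 - \left(55757 + 4 \sqrt{238 + 344}\right)}{\left(-112 - 238\right)^{2} + 168528} = \frac{-290118 - \left(55757 + 4 \sqrt{582}\right)}{\left(-350\right)^{2} + 168528} = \frac{-290118 - \left(55757 + 4 \sqrt{582}\right)}{122500 + 168528} = \frac{-345875 - 4 \sqrt{582}}{291028} = \left(-345875 - 4 \sqrt{582}\right) \frac{1}{291028} = - \frac{345875}{291028} - \frac{\sqrt{582}}{72757}$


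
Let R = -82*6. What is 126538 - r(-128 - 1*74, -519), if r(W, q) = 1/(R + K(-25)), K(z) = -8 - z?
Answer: 60105551/475 ≈ 1.2654e+5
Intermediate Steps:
R = -492
r(W, q) = -1/475 (r(W, q) = 1/(-492 + (-8 - 1*(-25))) = 1/(-492 + (-8 + 25)) = 1/(-492 + 17) = 1/(-475) = -1/475)
126538 - r(-128 - 1*74, -519) = 126538 - 1*(-1/475) = 126538 + 1/475 = 60105551/475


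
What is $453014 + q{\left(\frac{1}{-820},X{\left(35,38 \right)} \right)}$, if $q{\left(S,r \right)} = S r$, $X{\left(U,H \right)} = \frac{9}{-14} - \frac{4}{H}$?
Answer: $\frac{98811413879}{218120} \approx 4.5301 \cdot 10^{5}$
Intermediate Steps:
$X{\left(U,H \right)} = - \frac{9}{14} - \frac{4}{H}$ ($X{\left(U,H \right)} = 9 \left(- \frac{1}{14}\right) - \frac{4}{H} = - \frac{9}{14} - \frac{4}{H}$)
$453014 + q{\left(\frac{1}{-820},X{\left(35,38 \right)} \right)} = 453014 + \frac{- \frac{9}{14} - \frac{4}{38}}{-820} = 453014 - \frac{- \frac{9}{14} - \frac{2}{19}}{820} = 453014 - - \frac{199}{218120} = 453014 + \frac{199}{218120} = \frac{98811413879}{218120}$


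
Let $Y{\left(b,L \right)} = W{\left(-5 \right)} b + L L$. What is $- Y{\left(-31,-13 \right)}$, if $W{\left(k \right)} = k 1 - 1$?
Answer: $-355$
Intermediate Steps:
$W{\left(k \right)} = -1 + k$ ($W{\left(k \right)} = k - 1 = -1 + k$)
$Y{\left(b,L \right)} = L^{2} - 6 b$ ($Y{\left(b,L \right)} = \left(-1 - 5\right) b + L L = - 6 b + L^{2} = L^{2} - 6 b$)
$- Y{\left(-31,-13 \right)} = - (\left(-13\right)^{2} - -186) = - (169 + 186) = \left(-1\right) 355 = -355$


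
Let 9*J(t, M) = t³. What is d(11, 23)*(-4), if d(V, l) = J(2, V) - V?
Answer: 364/9 ≈ 40.444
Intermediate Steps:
J(t, M) = t³/9
d(V, l) = 8/9 - V (d(V, l) = (⅑)*2³ - V = (⅑)*8 - V = 8/9 - V)
d(11, 23)*(-4) = (8/9 - 1*11)*(-4) = (8/9 - 11)*(-4) = -91/9*(-4) = 364/9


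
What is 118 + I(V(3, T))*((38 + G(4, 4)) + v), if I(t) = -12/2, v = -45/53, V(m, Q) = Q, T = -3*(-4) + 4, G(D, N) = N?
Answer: -6832/53 ≈ -128.91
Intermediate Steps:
T = 16 (T = 12 + 4 = 16)
v = -45/53 (v = -45*1/53 = -45/53 ≈ -0.84906)
I(t) = -6 (I(t) = -12*½ = -6)
118 + I(V(3, T))*((38 + G(4, 4)) + v) = 118 - 6*((38 + 4) - 45/53) = 118 - 6*(42 - 45/53) = 118 - 6*2181/53 = 118 - 13086/53 = -6832/53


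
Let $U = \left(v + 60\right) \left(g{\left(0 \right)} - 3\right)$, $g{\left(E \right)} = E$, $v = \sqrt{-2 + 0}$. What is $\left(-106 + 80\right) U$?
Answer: $4680 + 78 i \sqrt{2} \approx 4680.0 + 110.31 i$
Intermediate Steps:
$v = i \sqrt{2}$ ($v = \sqrt{-2} = i \sqrt{2} \approx 1.4142 i$)
$U = -180 - 3 i \sqrt{2}$ ($U = \left(i \sqrt{2} + 60\right) \left(0 - 3\right) = \left(60 + i \sqrt{2}\right) \left(-3\right) = -180 - 3 i \sqrt{2} \approx -180.0 - 4.2426 i$)
$\left(-106 + 80\right) U = \left(-106 + 80\right) \left(-180 - 3 i \sqrt{2}\right) = - 26 \left(-180 - 3 i \sqrt{2}\right) = 4680 + 78 i \sqrt{2}$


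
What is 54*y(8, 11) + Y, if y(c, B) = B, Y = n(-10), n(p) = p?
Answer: 584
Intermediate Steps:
Y = -10
54*y(8, 11) + Y = 54*11 - 10 = 594 - 10 = 584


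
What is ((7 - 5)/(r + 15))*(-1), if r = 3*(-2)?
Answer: -2/9 ≈ -0.22222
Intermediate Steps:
r = -6
((7 - 5)/(r + 15))*(-1) = ((7 - 5)/(-6 + 15))*(-1) = (2/9)*(-1) = -2/9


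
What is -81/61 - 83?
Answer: -5144/61 ≈ -84.328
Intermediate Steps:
-81/61 - 83 = -5144/61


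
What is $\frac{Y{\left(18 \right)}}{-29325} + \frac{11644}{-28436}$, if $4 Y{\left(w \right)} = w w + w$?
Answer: $- \frac{57315263}{138980950} \approx -0.4124$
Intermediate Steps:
$Y{\left(w \right)} = \frac{w}{4} + \frac{w^{2}}{4}$ ($Y{\left(w \right)} = \frac{w w + w}{4} = \frac{w^{2} + w}{4} = \frac{w + w^{2}}{4} = \frac{w}{4} + \frac{w^{2}}{4}$)
$\frac{Y{\left(18 \right)}}{-29325} + \frac{11644}{-28436} = \frac{\frac{1}{4} \cdot 18 \left(1 + 18\right)}{-29325} + \frac{11644}{-28436} = \frac{1}{4} \cdot 18 \cdot 19 \left(- \frac{1}{29325}\right) + 11644 \left(- \frac{1}{28436}\right) = \frac{171}{2} \left(- \frac{1}{29325}\right) - \frac{2911}{7109} = - \frac{57}{19550} - \frac{2911}{7109} = - \frac{57315263}{138980950}$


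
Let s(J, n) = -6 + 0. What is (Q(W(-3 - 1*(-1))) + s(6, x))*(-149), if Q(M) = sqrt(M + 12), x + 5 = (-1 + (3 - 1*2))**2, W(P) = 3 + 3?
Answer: 894 - 447*sqrt(2) ≈ 261.85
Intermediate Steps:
W(P) = 6
x = -5 (x = -5 + (-1 + (3 - 1*2))**2 = -5 + (-1 + (3 - 2))**2 = -5 + (-1 + 1)**2 = -5 + 0**2 = -5 + 0 = -5)
Q(M) = sqrt(12 + M)
s(J, n) = -6
(Q(W(-3 - 1*(-1))) + s(6, x))*(-149) = (sqrt(12 + 6) - 6)*(-149) = (sqrt(18) - 6)*(-149) = (3*sqrt(2) - 6)*(-149) = (-6 + 3*sqrt(2))*(-149) = 894 - 447*sqrt(2)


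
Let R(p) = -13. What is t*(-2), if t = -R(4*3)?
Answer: -26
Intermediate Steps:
t = 13 (t = -1*(-13) = 13)
t*(-2) = 13*(-2) = -26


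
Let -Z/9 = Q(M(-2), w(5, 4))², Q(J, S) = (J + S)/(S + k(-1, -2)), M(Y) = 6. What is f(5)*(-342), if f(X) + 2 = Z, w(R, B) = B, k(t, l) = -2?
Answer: 77634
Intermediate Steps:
Q(J, S) = (J + S)/(-2 + S) (Q(J, S) = (J + S)/(S - 2) = (J + S)/(-2 + S))
Z = -225 (Z = -9*(6 + 4)²/(-2 + 4)² = -9*(10/2)² = -9*((½)*10)² = -9*5² = -9*25 = -225)
f(X) = -227 (f(X) = -2 - 225 = -227)
f(5)*(-342) = -227*(-342) = 77634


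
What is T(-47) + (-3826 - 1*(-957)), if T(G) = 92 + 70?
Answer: -2707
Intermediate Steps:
T(G) = 162
T(-47) + (-3826 - 1*(-957)) = 162 + (-3826 - 1*(-957)) = 162 + (-3826 + 957) = 162 - 2869 = -2707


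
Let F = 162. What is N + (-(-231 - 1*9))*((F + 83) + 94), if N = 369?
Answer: 81729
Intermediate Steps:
N + (-(-231 - 1*9))*((F + 83) + 94) = 369 + (-(-231 - 1*9))*((162 + 83) + 94) = 369 + (-(-231 - 9))*(245 + 94) = 369 - 1*(-240)*339 = 369 + 240*339 = 369 + 81360 = 81729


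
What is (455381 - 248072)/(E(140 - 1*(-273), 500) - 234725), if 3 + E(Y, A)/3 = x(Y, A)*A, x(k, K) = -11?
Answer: -207309/251234 ≈ -0.82516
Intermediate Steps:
E(Y, A) = -9 - 33*A (E(Y, A) = -9 + 3*(-11*A) = -9 - 33*A)
(455381 - 248072)/(E(140 - 1*(-273), 500) - 234725) = (455381 - 248072)/((-9 - 33*500) - 234725) = 207309/((-9 - 16500) - 234725) = 207309/(-16509 - 234725) = 207309/(-251234) = 207309*(-1/251234) = -207309/251234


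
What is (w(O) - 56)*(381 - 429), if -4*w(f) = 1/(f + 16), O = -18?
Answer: 2682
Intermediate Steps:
w(f) = -1/(4*(16 + f)) (w(f) = -1/(4*(f + 16)) = -1/(4*(16 + f)))
(w(O) - 56)*(381 - 429) = (-1/(64 + 4*(-18)) - 56)*(381 - 429) = (-1/(64 - 72) - 56)*(-48) = (-1/(-8) - 56)*(-48) = (-1*(-1/8) - 56)*(-48) = (1/8 - 56)*(-48) = -447/8*(-48) = 2682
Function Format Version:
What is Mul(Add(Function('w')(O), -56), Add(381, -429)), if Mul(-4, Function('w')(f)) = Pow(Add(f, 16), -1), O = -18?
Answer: 2682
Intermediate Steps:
Function('w')(f) = Mul(Rational(-1, 4), Pow(Add(16, f), -1)) (Function('w')(f) = Mul(Rational(-1, 4), Pow(Add(f, 16), -1)) = Mul(Rational(-1, 4), Pow(Add(16, f), -1)))
Mul(Add(Function('w')(O), -56), Add(381, -429)) = Mul(Add(Mul(-1, Pow(Add(64, Mul(4, -18)), -1)), -56), Add(381, -429)) = Mul(Add(Mul(-1, Pow(Add(64, -72), -1)), -56), -48) = Mul(Add(Mul(-1, Pow(-8, -1)), -56), -48) = Mul(Add(Mul(-1, Rational(-1, 8)), -56), -48) = Mul(Add(Rational(1, 8), -56), -48) = Mul(Rational(-447, 8), -48) = 2682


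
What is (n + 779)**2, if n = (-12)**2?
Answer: 851929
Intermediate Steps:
n = 144
(n + 779)**2 = (144 + 779)**2 = 923**2 = 851929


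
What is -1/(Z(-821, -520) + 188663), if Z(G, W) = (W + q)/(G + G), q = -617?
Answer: -1642/309785783 ≈ -5.3004e-6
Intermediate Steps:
Z(G, W) = (-617 + W)/(2*G) (Z(G, W) = (W - 617)/(G + G) = (-617 + W)/((2*G)) = (-617 + W)*(1/(2*G)) = (-617 + W)/(2*G))
-1/(Z(-821, -520) + 188663) = -1/((½)*(-617 - 520)/(-821) + 188663) = -1/((½)*(-1/821)*(-1137) + 188663) = -1/(1137/1642 + 188663) = -1/309785783/1642 = -1*1642/309785783 = -1642/309785783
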